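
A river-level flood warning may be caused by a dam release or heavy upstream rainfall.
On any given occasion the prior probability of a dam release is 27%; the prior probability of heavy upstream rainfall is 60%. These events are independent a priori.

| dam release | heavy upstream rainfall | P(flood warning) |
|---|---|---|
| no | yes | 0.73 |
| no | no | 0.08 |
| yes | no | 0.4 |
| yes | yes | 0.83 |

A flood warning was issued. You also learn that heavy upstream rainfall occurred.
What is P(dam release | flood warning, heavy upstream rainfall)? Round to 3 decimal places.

Weight on dam release=true, given the evidence: 0.83*0.27 = 0.224100
Normalizer over all consistent configurations: 0.73*0.73 + 0.83*0.27 = 0.757000
Posterior = 0.224100 / 0.757000 ≈ 0.296

P(dam release | flood warning, heavy upstream rainfall) ≈ 0.296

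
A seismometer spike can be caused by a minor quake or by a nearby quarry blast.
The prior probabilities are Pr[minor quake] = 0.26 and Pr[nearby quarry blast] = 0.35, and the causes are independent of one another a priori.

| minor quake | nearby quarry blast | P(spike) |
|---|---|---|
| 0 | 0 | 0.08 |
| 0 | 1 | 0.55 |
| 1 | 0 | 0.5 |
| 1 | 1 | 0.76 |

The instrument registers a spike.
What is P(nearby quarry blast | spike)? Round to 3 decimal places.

Enumerate the 4 (minor quake, nearby quarry blast) configurations and weight by the priors:
  P(spike) = 0.08×0.74×0.65 + 0.55×0.74×0.35 + 0.5×0.26×0.65 + 0.76×0.26×0.35
        = 0.038480 + 0.142450 + 0.084500 + 0.069160 = 0.334590
Configurations with nearby quarry blast contribute 0.211610, so
  P(nearby quarry blast | spike) = 0.211610 / 0.334590 ≈ 0.632

P(nearby quarry blast | spike) ≈ 0.632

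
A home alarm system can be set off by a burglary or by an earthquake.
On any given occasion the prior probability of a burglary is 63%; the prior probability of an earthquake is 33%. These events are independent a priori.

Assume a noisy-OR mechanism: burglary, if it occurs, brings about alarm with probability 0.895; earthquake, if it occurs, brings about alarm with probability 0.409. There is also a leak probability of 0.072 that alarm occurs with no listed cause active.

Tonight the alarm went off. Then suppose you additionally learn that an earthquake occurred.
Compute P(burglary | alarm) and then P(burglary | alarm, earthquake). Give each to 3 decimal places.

P(burglary | alarm) ≈ 0.888; P(burglary | alarm, earthquake) ≈ 0.780

Under noisy-OR, P(alarm | causes) = 1 − (1−0.072)·∏(1−qᵢ) over the active causes.
For the numerator, keep only burglary=true terms: 0.380971 + 0.195928 = 0.576899
The normalizing constant is 0.072·0.37·0.67 + 0.451552·0.37·0.33 + 0.90256·0.63·0.67 + 0.942413·0.63·0.33 = 0.649882
Posterior = 0.576899 / 0.649882 ≈ 0.888

Now also conditioning on earthquake=true:
Sum P(alarm|·) weighted by the priors over both values of burglary:
  P(alarm | earthquake) = 0.451552*0.37 + 0.942413*0.63
        = 0.167074 + 0.593720 = 0.760794
The terms with burglary present sum to 0.593720, so
  P(burglary | alarm, earthquake) = 0.593720 / 0.760794 ≈ 0.780
The drop from 0.888 to 0.780 is the explaining-away (discounting) effect.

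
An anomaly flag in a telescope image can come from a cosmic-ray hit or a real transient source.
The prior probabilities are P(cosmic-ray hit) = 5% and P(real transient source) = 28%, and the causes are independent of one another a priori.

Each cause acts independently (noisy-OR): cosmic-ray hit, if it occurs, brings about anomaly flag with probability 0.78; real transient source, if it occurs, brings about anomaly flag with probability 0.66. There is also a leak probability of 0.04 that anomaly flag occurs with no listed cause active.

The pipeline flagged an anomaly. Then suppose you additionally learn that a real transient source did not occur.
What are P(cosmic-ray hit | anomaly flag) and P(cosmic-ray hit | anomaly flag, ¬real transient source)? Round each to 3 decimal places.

P(cosmic-ray hit | anomaly flag) ≈ 0.167; P(cosmic-ray hit | anomaly flag, ¬real transient source) ≈ 0.509

Under noisy-OR, P(anomaly flag | causes) = 1 − (1−0.04)·∏(1−qᵢ) over the active causes.
P(anomaly flag) = 0.04×0.95×0.72 + 0.6736×0.95×0.28 + 0.7888×0.05×0.72 + 0.928192×0.05×0.28 = 0.027360 + 0.179178 + 0.028397 + 0.012995 = 0.247930
The cosmic-ray hit-present share is 0.028397 + 0.012995 = 0.041392.
Hence the posterior is 0.041392/0.247930 ≈ 0.167.

Now condition on the additional information:
Sum P(anomaly flag|·) weighted by the priors over both values of cosmic-ray hit:
  P(anomaly flag | ¬real transient source) = 0.04*0.95 + 0.7888*0.05
        = 0.038000 + 0.039440 = 0.077440
Configurations with cosmic-ray hit contribute 0.039440, so
  P(cosmic-ray hit | anomaly flag, ¬real transient source) = 0.039440 / 0.077440 ≈ 0.509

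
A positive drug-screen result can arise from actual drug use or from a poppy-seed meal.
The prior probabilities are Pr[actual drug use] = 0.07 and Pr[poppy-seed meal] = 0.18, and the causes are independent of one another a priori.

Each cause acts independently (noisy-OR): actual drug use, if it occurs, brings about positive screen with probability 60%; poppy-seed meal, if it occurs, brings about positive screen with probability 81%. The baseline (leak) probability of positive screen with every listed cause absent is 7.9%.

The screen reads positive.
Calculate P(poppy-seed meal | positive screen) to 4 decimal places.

P(poppy-seed meal | positive screen) ≈ 0.6082

Under noisy-OR, P(positive screen | causes) = 1 − (1−0.079)·∏(1−qᵢ) over the active causes.
P(positive screen) = 0.079·0.93·0.82 + 0.82501·0.93·0.18 + 0.6316·0.07·0.82 + 0.930004·0.07·0.18 = 0.060245 + 0.138107 + 0.036254 + 0.011718 = 0.246324
The poppy-seed meal-present share is 0.138107 + 0.011718 = 0.149825.
So P(poppy-seed meal | positive screen) = 0.149825/0.246324 ≈ 0.6082.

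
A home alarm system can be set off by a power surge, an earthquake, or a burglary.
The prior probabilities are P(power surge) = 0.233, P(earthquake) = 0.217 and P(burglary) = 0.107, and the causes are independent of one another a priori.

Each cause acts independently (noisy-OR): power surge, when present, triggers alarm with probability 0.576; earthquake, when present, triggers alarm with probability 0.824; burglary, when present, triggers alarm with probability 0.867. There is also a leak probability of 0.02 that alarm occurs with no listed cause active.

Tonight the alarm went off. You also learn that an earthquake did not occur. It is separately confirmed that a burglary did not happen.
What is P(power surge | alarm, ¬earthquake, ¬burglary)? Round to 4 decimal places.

P(power surge | alarm, ¬earthquake, ¬burglary) ≈ 0.8988

Under noisy-OR, P(alarm | causes) = 1 − (1−0.02)·∏(1−qᵢ) over the active causes.
P(alarm | ¬earthquake, ¬burglary) = 0.02×0.767 + 0.58448×0.233 = 0.015340 + 0.136184 = 0.151524
Restricting to configurations with power surge present: 0.58448×0.233 = 0.136184.
P(power surge | alarm, ¬earthquake, ¬burglary) = 0.136184 / 0.151524 ≈ 0.8988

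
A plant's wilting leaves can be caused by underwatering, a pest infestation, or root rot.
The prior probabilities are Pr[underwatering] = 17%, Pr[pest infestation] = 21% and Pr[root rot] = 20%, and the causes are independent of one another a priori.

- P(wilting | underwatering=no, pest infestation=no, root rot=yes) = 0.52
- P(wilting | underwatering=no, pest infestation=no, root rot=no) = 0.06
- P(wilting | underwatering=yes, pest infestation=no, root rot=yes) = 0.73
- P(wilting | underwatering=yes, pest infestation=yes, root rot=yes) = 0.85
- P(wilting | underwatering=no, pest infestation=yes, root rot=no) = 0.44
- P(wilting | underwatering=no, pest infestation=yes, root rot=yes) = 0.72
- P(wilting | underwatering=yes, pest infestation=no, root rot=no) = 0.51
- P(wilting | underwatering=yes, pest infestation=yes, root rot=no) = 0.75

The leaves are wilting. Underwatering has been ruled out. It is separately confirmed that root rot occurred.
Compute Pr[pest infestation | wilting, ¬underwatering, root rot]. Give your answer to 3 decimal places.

For the numerator, keep only pest infestation=true terms: 0.72×0.21 = 0.151200
Denominator P(wilting | ¬underwatering, root rot): 0.52×0.79 + 0.72×0.21 = 0.562000
P(pest infestation | wilting, ¬underwatering, root rot) = 0.151200/0.562000 ≈ 0.269

Pr[pest infestation | wilting, ¬underwatering, root rot] ≈ 0.269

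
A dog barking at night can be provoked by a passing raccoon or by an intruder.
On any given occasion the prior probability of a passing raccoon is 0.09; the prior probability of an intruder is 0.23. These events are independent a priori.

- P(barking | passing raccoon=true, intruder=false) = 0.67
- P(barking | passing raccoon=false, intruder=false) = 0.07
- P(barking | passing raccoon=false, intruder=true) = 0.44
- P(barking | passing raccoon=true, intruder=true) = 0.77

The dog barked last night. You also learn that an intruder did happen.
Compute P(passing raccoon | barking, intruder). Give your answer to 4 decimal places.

P(passing raccoon | barking, intruder) ≈ 0.1475

P(barking | intruder) = 0.44*0.91 + 0.77*0.09 = 0.400400 + 0.069300 = 0.469700
The passing raccoon-present share is 0.77*0.09 = 0.069300.
So P(passing raccoon | barking, intruder) = 0.069300/0.469700 ≈ 0.1475.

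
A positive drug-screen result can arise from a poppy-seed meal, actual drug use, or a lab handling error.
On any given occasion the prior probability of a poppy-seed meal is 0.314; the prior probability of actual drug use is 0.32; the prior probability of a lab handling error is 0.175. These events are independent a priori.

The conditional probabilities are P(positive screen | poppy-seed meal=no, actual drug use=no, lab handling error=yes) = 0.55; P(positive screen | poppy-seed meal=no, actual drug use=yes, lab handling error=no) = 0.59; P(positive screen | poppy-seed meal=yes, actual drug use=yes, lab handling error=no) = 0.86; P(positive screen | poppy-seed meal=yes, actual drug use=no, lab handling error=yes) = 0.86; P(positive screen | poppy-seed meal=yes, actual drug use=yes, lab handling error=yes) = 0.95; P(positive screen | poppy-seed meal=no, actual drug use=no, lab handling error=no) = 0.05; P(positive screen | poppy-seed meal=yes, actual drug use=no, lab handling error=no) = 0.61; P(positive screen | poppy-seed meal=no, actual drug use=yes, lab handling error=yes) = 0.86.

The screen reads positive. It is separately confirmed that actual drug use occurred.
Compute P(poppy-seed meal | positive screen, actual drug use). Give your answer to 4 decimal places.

P(poppy-seed meal | positive screen, actual drug use) ≈ 0.3861

Enumerate the 4 (poppy-seed meal, lab handling error) configurations and weight by the priors:
  P(positive screen | actual drug use) = 0.59×0.686×0.825 + 0.86×0.686×0.175 + 0.86×0.314×0.825 + 0.95×0.314×0.175
        = 0.333910 + 0.103243 + 0.222783 + 0.052202 = 0.712138
Keeping only the poppy-seed meal-present terms gives 0.274985, so
  P(poppy-seed meal | positive screen, actual drug use) = 0.274985 / 0.712138 ≈ 0.3861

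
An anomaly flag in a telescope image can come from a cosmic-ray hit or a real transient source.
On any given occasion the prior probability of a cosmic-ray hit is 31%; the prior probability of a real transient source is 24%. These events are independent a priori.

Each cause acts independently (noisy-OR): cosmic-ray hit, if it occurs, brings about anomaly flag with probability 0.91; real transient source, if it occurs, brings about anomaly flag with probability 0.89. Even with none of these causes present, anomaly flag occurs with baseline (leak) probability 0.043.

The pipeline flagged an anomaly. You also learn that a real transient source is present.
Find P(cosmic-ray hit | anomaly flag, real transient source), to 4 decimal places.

Under noisy-OR, P(anomaly flag | causes) = 1 − (1−0.043)·∏(1−qᵢ) over the active causes.
Weight on cosmic-ray hit=true, given the evidence: 0.990526×0.31 = 0.307063
Normalizer over all consistent configurations: 0.89473×0.69 + 0.990526×0.31 = 0.924427
P(cosmic-ray hit | anomaly flag, real transient source) = 0.307063/0.924427 ≈ 0.3322

P(cosmic-ray hit | anomaly flag, real transient source) ≈ 0.3322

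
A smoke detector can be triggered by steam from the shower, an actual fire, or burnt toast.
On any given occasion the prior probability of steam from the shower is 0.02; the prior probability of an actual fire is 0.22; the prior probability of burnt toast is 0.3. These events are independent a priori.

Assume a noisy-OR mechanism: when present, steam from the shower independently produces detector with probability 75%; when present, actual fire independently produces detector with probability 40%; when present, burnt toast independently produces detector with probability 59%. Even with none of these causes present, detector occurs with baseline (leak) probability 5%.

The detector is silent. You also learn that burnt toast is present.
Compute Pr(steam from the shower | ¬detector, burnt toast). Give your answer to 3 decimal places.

Under noisy-OR, P(detector | causes) = 1 − (1−0.05)·∏(1−qᵢ) over the active causes.
P(¬detector | burnt toast) = 0.3895·0.98·0.78 + 0.2337·0.98·0.22 + 0.097375·0.02·0.78 + 0.058425·0.02·0.22 = 0.297734 + 0.050386 + 0.001519 + 0.000257 = 0.349896
Restricting to configurations with steam from the shower present: 0.001519 + 0.000257 = 0.001776.
So P(steam from the shower | ¬detector, burnt toast) = 0.001776/0.349896 ≈ 0.005.

Pr(steam from the shower | ¬detector, burnt toast) ≈ 0.005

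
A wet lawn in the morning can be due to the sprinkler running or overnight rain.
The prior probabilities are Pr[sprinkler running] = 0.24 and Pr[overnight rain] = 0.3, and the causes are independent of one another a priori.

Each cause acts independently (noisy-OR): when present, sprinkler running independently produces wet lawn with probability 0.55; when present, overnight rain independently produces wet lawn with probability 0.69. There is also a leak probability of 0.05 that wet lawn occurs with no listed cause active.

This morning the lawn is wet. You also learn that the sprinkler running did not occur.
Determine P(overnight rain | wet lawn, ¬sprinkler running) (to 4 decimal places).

P(overnight rain | wet lawn, ¬sprinkler running) ≈ 0.8581

Under noisy-OR, P(wet lawn | causes) = 1 − (1−0.05)·∏(1−qᵢ) over the active causes.
P(wet lawn | ¬sprinkler running) = 0.05·0.7 + 0.7055·0.3 = 0.035000 + 0.211650 = 0.246650
The overnight rain-present share is 0.7055·0.3 = 0.211650.
So P(overnight rain | wet lawn, ¬sprinkler running) = 0.211650/0.246650 ≈ 0.8581.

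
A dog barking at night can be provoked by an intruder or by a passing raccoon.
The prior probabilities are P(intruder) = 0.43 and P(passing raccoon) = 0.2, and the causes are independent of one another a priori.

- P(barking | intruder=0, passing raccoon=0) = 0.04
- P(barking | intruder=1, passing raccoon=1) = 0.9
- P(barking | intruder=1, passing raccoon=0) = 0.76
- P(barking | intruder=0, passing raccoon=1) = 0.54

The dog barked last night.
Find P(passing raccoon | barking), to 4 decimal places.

P(passing raccoon | barking) ≈ 0.3319

Enumerate the 4 (intruder, passing raccoon) configurations and weight by the priors:
  P(barking) = 0.04·0.57·0.8 + 0.54·0.57·0.2 + 0.76·0.43·0.8 + 0.9·0.43·0.2
        = 0.018240 + 0.061560 + 0.261440 + 0.077400 = 0.418640
The terms with passing raccoon present sum to 0.138960, so
  P(passing raccoon | barking) = 0.138960 / 0.418640 ≈ 0.3319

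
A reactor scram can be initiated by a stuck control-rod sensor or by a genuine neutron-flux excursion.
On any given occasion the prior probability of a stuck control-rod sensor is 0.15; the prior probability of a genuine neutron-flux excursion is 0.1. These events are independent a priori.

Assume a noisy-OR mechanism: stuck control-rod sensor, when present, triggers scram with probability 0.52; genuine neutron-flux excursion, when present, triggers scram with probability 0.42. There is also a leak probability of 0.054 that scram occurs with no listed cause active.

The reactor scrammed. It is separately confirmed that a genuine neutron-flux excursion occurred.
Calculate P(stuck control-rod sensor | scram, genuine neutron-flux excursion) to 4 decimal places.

Under noisy-OR, P(scram | causes) = 1 − (1−0.054)·∏(1−qᵢ) over the active causes.
Sum P(scram|·) weighted by the priors over both values of stuck control-rod sensor:
  P(scram | genuine neutron-flux excursion) = 0.45132*0.85 + 0.736634*0.15
        = 0.383622 + 0.110495 = 0.494117
Keeping only the stuck control-rod sensor-present terms gives 0.110495, so
  P(stuck control-rod sensor | scram, genuine neutron-flux excursion) = 0.110495 / 0.494117 ≈ 0.2236

P(stuck control-rod sensor | scram, genuine neutron-flux excursion) ≈ 0.2236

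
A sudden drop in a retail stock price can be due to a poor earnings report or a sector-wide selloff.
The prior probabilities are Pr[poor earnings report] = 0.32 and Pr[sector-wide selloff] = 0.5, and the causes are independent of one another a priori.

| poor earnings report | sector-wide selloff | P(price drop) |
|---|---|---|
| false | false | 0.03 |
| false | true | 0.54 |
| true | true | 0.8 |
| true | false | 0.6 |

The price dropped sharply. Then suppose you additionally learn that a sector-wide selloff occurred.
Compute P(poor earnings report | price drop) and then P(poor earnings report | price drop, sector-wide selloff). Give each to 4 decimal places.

P(poor earnings report | price drop) ≈ 0.5361; P(poor earnings report | price drop, sector-wide selloff) ≈ 0.4108

For the numerator, keep only poor earnings report=true terms: 0.096000 + 0.128000 = 0.224000
Normalizer over all consistent configurations: 0.03×0.68×0.5 + 0.54×0.68×0.5 + 0.6×0.32×0.5 + 0.8×0.32×0.5 = 0.417800
Posterior = 0.224000 / 0.417800 ≈ 0.5361

Now condition on the additional information:
For the numerator, keep only poor earnings report=true terms: 0.8×0.32 = 0.256000
Denominator P(price drop | sector-wide selloff): 0.54×0.68 + 0.8×0.32 = 0.623200
Posterior = 0.256000 / 0.623200 ≈ 0.4108
The drop from 0.5361 to 0.4108 is the explaining-away (discounting) effect.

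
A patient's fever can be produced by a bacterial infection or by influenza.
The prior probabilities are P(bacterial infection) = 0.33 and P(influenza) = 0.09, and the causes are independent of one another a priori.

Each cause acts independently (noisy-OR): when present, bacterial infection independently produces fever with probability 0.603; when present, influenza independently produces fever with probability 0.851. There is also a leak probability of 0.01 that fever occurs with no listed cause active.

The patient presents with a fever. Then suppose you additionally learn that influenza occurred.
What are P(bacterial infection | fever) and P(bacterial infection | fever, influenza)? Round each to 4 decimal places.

Under noisy-OR, P(fever | causes) = 1 − (1−0.01)·∏(1−qᵢ) over the active causes.
For the numerator, keep only bacterial infection=true terms: 0.182273 + 0.027961 = 0.210234
Denominator P(fever): 0.01*0.67*0.91 + 0.85249*0.67*0.09 + 0.60697*0.33*0.91 + 0.941439*0.33*0.09 = 0.267736
P(bacterial infection | fever) = 0.210234/0.267736 ≈ 0.7852

Now also conditioning on influenza=true:
Weight on bacterial infection=true, given the evidence: 0.941439*0.33 = 0.310675
Denominator P(fever | influenza): 0.85249*0.67 + 0.941439*0.33 = 0.881843
Posterior = 0.310675 / 0.881843 ≈ 0.3523
Conditioning on influenza lowers the posterior on bacterial infection: the classic explaining-away effect in a common-effect structure.

P(bacterial infection | fever) ≈ 0.7852; P(bacterial infection | fever, influenza) ≈ 0.3523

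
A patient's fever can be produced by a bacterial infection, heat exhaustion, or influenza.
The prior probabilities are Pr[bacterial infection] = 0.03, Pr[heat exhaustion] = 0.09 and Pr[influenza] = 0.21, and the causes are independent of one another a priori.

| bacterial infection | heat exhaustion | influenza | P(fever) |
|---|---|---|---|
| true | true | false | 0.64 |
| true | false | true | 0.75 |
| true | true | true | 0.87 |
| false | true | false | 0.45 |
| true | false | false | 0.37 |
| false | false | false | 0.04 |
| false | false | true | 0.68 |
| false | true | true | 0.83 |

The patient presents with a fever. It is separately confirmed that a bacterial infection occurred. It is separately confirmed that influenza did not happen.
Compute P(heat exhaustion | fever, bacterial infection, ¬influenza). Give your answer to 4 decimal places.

P(heat exhaustion | fever, bacterial infection, ¬influenza) ≈ 0.1461

Weight on heat exhaustion=true, given the evidence: 0.64×0.09 = 0.057600
The normalizing constant is 0.37×0.91 + 0.64×0.09 = 0.394300
P(heat exhaustion | fever, bacterial infection, ¬influenza) = 0.057600/0.394300 ≈ 0.1461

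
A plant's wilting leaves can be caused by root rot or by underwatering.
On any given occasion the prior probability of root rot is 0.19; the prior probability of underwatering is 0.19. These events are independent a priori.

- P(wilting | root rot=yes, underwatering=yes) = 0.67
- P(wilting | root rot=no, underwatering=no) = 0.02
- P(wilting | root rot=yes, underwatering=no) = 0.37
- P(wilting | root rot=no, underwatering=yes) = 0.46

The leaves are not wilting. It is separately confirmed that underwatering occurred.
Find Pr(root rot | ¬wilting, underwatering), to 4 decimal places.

Enumerate both values of root rot and weight by the priors:
  P(¬wilting | underwatering) = 0.54·0.81 + 0.33·0.19
        = 0.437400 + 0.062700 = 0.500100
Keeping only the root rot-present terms gives 0.062700, so
  P(root rot | ¬wilting, underwatering) = 0.062700 / 0.500100 ≈ 0.1254

Pr(root rot | ¬wilting, underwatering) ≈ 0.1254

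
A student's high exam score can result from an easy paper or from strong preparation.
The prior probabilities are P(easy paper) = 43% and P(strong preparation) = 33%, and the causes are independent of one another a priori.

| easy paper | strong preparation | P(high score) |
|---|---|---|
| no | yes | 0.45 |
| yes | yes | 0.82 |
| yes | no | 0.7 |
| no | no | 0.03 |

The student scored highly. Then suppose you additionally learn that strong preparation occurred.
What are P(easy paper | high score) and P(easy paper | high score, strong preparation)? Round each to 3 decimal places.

Enumerate the 4 (easy paper, strong preparation) configurations and weight by the priors:
  P(high score) = 0.03·0.57·0.67 + 0.45·0.57·0.33 + 0.7·0.43·0.67 + 0.82·0.43·0.33
        = 0.011457 + 0.084645 + 0.201670 + 0.116358 = 0.414130
Keeping only the easy paper-present terms gives 0.318028, so
  P(easy paper | high score) = 0.318028 / 0.414130 ≈ 0.768

With the extra evidence:
P(high score | strong preparation) = 0.45*0.57 + 0.82*0.43 = 0.256500 + 0.352600 = 0.609100
The easy paper-present share is 0.82*0.43 = 0.352600.
P(easy paper | high score, strong preparation) = 0.352600 / 0.609100 ≈ 0.579

P(easy paper | high score) ≈ 0.768; P(easy paper | high score, strong preparation) ≈ 0.579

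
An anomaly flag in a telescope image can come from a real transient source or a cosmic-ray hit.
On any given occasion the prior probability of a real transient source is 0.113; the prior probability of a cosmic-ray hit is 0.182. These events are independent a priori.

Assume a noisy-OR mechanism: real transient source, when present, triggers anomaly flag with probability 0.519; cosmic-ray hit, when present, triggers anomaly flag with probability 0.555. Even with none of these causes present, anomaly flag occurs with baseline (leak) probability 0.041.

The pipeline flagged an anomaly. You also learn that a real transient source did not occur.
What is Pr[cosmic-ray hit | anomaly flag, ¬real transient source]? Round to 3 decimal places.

Under noisy-OR, P(anomaly flag | causes) = 1 − (1−0.041)·∏(1−qᵢ) over the active causes.
Weight on cosmic-ray hit=true, given the evidence: 0.573245·0.182 = 0.104331
The normalizing constant is 0.041·0.818 + 0.573245·0.182 = 0.137869
P(cosmic-ray hit | anomaly flag, ¬real transient source) = 0.104331/0.137869 ≈ 0.757

Pr[cosmic-ray hit | anomaly flag, ¬real transient source] ≈ 0.757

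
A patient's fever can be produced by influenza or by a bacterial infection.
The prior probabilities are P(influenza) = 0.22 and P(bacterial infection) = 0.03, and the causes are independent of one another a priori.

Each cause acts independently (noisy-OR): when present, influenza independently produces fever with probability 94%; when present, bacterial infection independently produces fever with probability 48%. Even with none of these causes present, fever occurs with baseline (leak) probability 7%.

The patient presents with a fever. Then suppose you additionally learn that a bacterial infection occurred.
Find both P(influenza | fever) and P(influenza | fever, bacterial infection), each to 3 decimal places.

Under noisy-OR, P(fever | causes) = 1 − (1−0.07)·∏(1−qᵢ) over the active causes.
Sum P(fever|·) weighted by the priors over the 4 (influenza, bacterial infection) configurations:
  P(fever) = 0.07×0.78×0.97 + 0.5164×0.78×0.03 + 0.9442×0.22×0.97 + 0.970984×0.22×0.03
        = 0.052962 + 0.012084 + 0.201492 + 0.006408 = 0.272946
The terms with influenza present sum to 0.207900, so
  P(influenza | fever) = 0.207900 / 0.272946 ≈ 0.762

Now condition on the additional information:
P(fever | bacterial infection) = 0.5164·0.78 + 0.970984·0.22 = 0.402792 + 0.213616 = 0.616408
The influenza-present share is 0.970984·0.22 = 0.213616.
Hence the posterior is 0.213616/0.616408 ≈ 0.347.
— bacterial infection explains away the evidence for influenza.

P(influenza | fever) ≈ 0.762; P(influenza | fever, bacterial infection) ≈ 0.347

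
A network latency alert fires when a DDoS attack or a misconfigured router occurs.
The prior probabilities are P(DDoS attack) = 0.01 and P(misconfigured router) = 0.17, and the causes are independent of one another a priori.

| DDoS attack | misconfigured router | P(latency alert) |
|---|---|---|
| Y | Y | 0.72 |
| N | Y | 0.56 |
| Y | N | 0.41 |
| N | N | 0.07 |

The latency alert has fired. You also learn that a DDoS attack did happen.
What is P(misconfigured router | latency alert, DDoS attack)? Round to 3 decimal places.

P(misconfigured router | latency alert, DDoS attack) ≈ 0.265

P(latency alert | DDoS attack) = 0.41·0.83 + 0.72·0.17 = 0.340300 + 0.122400 = 0.462700
Restricting to configurations with misconfigured router present: 0.72·0.17 = 0.122400.
So P(misconfigured router | latency alert, DDoS attack) = 0.122400/0.462700 ≈ 0.265.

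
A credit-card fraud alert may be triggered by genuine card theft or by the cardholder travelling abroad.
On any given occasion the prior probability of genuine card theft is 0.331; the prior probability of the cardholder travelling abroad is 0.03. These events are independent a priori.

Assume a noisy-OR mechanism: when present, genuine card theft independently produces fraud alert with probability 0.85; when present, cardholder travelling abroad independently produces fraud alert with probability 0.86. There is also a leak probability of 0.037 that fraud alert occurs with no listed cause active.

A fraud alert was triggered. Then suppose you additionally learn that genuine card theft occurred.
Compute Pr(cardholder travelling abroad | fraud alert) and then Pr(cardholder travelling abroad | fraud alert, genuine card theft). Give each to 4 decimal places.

Under noisy-OR, P(fraud alert | causes) = 1 − (1−0.037)·∏(1−qᵢ) over the active causes.
For the numerator, keep only cardholder travelling abroad=true terms: 0.017364 + 0.009729 = 0.027093
The normalizing constant is 0.037*0.669*0.97 + 0.86518*0.669*0.03 + 0.85555*0.331*0.97 + 0.979777*0.331*0.03 = 0.325794
Posterior = 0.027093 / 0.325794 ≈ 0.0832

Now also conditioning on genuine card theft=true:
Numerator (weight on configurations with cardholder travelling abroad): 0.979777×0.03 = 0.029393
Normalizer over all consistent configurations: 0.85555×0.97 + 0.979777×0.03 = 0.859276
P(cardholder travelling abroad | fraud alert, genuine card theft) = 0.029393/0.859276 ≈ 0.0342
Conditioning on genuine card theft lowers the posterior on cardholder travelling abroad: the classic explaining-away effect in a common-effect structure.

Pr(cardholder travelling abroad | fraud alert) ≈ 0.0832; Pr(cardholder travelling abroad | fraud alert, genuine card theft) ≈ 0.0342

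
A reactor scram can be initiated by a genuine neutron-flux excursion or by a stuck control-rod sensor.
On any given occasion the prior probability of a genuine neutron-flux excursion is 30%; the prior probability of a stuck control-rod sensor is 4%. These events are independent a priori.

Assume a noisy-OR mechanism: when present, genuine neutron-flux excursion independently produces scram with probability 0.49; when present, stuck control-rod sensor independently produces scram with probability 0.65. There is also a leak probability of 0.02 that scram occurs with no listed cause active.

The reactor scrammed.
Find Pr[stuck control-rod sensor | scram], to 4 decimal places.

Under noisy-OR, P(scram | causes) = 1 − (1−0.02)·∏(1−qᵢ) over the active causes.
For the numerator, keep only stuck control-rod sensor=true terms: 0.018396 + 0.009901 = 0.028297
Denominator P(scram): 0.02×0.7×0.96 + 0.657×0.7×0.04 + 0.5002×0.3×0.96 + 0.82507×0.3×0.04 = 0.185795
Posterior = 0.028297 / 0.185795 ≈ 0.1523

Pr[stuck control-rod sensor | scram] ≈ 0.1523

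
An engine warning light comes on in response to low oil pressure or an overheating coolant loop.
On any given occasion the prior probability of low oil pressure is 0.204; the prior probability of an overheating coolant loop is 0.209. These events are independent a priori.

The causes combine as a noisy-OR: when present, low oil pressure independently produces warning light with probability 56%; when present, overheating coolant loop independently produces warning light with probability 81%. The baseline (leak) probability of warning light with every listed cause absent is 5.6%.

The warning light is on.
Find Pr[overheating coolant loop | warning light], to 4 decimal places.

Under noisy-OR, P(warning light | causes) = 1 − (1−0.056)·∏(1−qᵢ) over the active causes.
Weight on overheating coolant loop=true, given the evidence: 0.136525 + 0.039271 = 0.175796
The normalizing constant is 0.056·0.796·0.791 + 0.82064·0.796·0.209 + 0.58464·0.204·0.791 + 0.921082·0.204·0.209 = 0.305396
Posterior = 0.175796 / 0.305396 ≈ 0.5756

Pr[overheating coolant loop | warning light] ≈ 0.5756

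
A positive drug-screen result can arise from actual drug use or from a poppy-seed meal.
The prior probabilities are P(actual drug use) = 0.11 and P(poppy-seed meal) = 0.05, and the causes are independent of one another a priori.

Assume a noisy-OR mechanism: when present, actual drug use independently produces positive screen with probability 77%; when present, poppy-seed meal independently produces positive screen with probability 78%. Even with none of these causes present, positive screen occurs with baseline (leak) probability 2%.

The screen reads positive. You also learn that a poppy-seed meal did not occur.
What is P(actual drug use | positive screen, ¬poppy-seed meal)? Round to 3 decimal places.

P(actual drug use | positive screen, ¬poppy-seed meal) ≈ 0.827

Under noisy-OR, P(positive screen | causes) = 1 − (1−0.02)·∏(1−qᵢ) over the active causes.
Enumerate both values of actual drug use and weight by the priors:
  P(positive screen | ¬poppy-seed meal) = 0.02×0.89 + 0.7746×0.11
        = 0.017800 + 0.085206 = 0.103006
Keeping only the actual drug use-present terms gives 0.085206, so
  P(actual drug use | positive screen, ¬poppy-seed meal) = 0.085206 / 0.103006 ≈ 0.827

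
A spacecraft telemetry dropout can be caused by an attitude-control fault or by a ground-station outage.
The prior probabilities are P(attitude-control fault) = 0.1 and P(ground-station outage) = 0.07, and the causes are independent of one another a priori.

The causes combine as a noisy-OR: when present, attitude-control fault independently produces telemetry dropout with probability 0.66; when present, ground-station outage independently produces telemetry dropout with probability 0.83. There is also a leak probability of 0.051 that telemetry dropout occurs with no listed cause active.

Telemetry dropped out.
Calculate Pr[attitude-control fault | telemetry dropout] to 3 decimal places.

Under noisy-OR, P(telemetry dropout | causes) = 1 − (1−0.051)·∏(1−qᵢ) over the active causes.
Sum P(telemetry dropout|·) weighted by the priors over the 4 (attitude-control fault, ground-station outage) configurations:
  P(telemetry dropout) = 0.051×0.9×0.93 + 0.83867×0.9×0.07 + 0.67734×0.1×0.93 + 0.945148×0.1×0.07
        = 0.042687 + 0.052836 + 0.062993 + 0.006616 = 0.165132
Configurations with attitude-control fault contribute 0.069609, so
  P(attitude-control fault | telemetry dropout) = 0.069609 / 0.165132 ≈ 0.422

Pr[attitude-control fault | telemetry dropout] ≈ 0.422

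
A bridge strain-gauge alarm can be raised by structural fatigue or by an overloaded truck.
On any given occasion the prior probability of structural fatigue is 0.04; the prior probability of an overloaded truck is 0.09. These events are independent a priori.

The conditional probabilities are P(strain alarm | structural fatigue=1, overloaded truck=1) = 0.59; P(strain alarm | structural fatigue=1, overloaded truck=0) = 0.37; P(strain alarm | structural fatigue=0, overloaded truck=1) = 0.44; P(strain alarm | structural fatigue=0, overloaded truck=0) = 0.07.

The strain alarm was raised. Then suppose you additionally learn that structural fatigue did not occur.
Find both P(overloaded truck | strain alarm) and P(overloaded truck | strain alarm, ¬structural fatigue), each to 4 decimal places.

P(overloaded truck | strain alarm) ≈ 0.3498; P(overloaded truck | strain alarm, ¬structural fatigue) ≈ 0.3833

Sum P(strain alarm|·) weighted by the priors over the 4 (structural fatigue, overloaded truck) configurations:
  P(strain alarm) = 0.07·0.96·0.91 + 0.44·0.96·0.09 + 0.37·0.04·0.91 + 0.59·0.04·0.09
        = 0.061152 + 0.038016 + 0.013468 + 0.002124 = 0.114760
Keeping only the overloaded truck-present terms gives 0.040140, so
  P(overloaded truck | strain alarm) = 0.040140 / 0.114760 ≈ 0.3498

Now condition on the additional information:
Enumerate both values of overloaded truck and weight by the priors:
  P(strain alarm | ¬structural fatigue) = 0.07×0.91 + 0.44×0.09
        = 0.063700 + 0.039600 = 0.103300
Keeping only the overloaded truck-present terms gives 0.039600, so
  P(overloaded truck | strain alarm, ¬structural fatigue) = 0.039600 / 0.103300 ≈ 0.3833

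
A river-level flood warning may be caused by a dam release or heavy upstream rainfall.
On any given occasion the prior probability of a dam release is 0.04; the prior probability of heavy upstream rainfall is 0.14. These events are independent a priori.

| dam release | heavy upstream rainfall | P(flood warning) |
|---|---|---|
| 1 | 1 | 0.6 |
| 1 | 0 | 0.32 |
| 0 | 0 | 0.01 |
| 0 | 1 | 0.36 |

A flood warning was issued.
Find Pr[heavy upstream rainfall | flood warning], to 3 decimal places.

Pr[heavy upstream rainfall | flood warning] ≈ 0.729

By total probability over the 4 (dam release, heavy upstream rainfall) configurations:
  P(flood warning) = 0.01·0.96·0.86 + 0.36·0.96·0.14 + 0.32·0.04·0.86 + 0.6·0.04·0.14
        = 0.008256 + 0.048384 + 0.011008 + 0.003360 = 0.071008
Configurations with heavy upstream rainfall contribute 0.051744, so
  P(heavy upstream rainfall | flood warning) = 0.051744 / 0.071008 ≈ 0.729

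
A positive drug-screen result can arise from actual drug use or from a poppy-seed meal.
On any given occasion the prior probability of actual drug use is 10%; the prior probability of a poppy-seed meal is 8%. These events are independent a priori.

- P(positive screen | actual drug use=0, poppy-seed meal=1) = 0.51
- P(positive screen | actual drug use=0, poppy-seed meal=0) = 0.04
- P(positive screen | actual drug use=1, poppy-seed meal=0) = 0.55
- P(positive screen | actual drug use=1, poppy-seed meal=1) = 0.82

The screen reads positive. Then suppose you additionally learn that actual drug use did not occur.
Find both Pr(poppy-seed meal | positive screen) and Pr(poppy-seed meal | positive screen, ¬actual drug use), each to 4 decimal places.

For the numerator, keep only poppy-seed meal=true terms: 0.036720 + 0.006560 = 0.043280
The normalizing constant is 0.04*0.9*0.92 + 0.51*0.9*0.08 + 0.55*0.1*0.92 + 0.82*0.1*0.08 = 0.127000
P(poppy-seed meal | positive screen) = 0.043280/0.127000 ≈ 0.3408

Now condition on the additional information:
Weight on poppy-seed meal=true, given the evidence: 0.51×0.08 = 0.040800
The normalizing constant is 0.04×0.92 + 0.51×0.08 = 0.077600
P(poppy-seed meal | positive screen, ¬actual drug use) = 0.040800/0.077600 ≈ 0.5258

Pr(poppy-seed meal | positive screen) ≈ 0.3408; Pr(poppy-seed meal | positive screen, ¬actual drug use) ≈ 0.5258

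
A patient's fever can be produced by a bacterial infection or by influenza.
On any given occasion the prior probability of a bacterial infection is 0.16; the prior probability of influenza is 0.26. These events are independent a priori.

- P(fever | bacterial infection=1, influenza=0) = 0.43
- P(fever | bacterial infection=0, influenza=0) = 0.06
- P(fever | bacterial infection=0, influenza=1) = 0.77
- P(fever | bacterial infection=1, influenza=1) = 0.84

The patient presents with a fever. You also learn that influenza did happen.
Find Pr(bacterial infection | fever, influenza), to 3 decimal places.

Pr(bacterial infection | fever, influenza) ≈ 0.172

For the numerator, keep only bacterial infection=true terms: 0.84·0.16 = 0.134400
Normalizer over all consistent configurations: 0.77·0.84 + 0.84·0.16 = 0.781200
Posterior = 0.134400 / 0.781200 ≈ 0.172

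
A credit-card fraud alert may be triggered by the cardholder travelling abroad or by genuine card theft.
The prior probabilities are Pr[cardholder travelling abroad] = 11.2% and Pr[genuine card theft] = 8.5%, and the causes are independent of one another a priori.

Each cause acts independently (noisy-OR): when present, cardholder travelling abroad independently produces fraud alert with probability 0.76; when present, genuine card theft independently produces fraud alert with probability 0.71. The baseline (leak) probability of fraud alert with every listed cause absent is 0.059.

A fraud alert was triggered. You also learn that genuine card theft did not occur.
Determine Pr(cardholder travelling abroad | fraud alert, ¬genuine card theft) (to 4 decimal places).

Under noisy-OR, P(fraud alert | causes) = 1 − (1−0.059)·∏(1−qᵢ) over the active causes.
For the numerator, keep only cardholder travelling abroad=true terms: 0.77416*0.112 = 0.086706
Normalizer over all consistent configurations: 0.059*0.888 + 0.77416*0.112 = 0.139098
Posterior = 0.086706 / 0.139098 ≈ 0.6233

Pr(cardholder travelling abroad | fraud alert, ¬genuine card theft) ≈ 0.6233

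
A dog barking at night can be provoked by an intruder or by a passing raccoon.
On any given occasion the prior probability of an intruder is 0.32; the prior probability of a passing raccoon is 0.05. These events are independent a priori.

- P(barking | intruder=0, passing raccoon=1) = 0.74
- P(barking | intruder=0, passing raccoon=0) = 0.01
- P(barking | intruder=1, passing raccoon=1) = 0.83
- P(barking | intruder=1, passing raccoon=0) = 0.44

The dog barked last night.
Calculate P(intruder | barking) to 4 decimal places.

P(intruder | barking) ≈ 0.8230

Weight on intruder=true, given the evidence: 0.133760 + 0.013280 = 0.147040
Denominator P(barking): 0.01·0.68·0.95 + 0.74·0.68·0.05 + 0.44·0.32·0.95 + 0.83·0.32·0.05 = 0.178660
P(intruder | barking) = 0.147040/0.178660 ≈ 0.8230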